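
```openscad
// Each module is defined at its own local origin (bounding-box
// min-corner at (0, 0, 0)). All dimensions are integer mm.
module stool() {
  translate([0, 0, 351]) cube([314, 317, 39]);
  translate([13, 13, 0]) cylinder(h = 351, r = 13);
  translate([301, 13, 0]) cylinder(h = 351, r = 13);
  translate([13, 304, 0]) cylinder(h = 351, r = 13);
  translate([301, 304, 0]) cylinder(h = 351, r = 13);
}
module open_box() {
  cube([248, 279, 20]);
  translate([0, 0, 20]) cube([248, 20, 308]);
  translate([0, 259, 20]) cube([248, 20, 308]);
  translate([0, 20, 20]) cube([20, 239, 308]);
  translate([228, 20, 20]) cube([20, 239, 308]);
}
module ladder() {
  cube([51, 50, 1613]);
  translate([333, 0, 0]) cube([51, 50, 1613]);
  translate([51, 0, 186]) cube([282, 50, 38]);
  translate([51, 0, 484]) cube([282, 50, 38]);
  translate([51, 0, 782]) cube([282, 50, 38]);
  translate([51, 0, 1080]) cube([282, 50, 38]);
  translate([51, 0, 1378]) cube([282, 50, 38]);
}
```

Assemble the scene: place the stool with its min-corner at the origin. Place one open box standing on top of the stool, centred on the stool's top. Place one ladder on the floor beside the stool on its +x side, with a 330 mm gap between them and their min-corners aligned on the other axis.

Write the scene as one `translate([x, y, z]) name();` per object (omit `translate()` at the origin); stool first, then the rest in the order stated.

stool();
translate([33, 19, 390]) open_box();
translate([644, 0, 0]) ladder();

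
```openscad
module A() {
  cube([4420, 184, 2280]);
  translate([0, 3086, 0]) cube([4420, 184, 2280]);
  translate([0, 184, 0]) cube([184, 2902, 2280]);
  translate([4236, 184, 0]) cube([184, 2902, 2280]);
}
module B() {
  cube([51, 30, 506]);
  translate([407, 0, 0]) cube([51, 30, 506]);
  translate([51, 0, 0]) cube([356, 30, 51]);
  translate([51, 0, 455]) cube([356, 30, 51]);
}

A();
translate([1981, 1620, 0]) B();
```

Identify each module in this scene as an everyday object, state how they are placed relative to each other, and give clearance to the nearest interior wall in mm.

A is a house frame. B is a picture frame. The picture frame sits inside the house frame, centred. The clearance to the nearest interior wall is 1436 mm.

Clearances: x = 1797, y = 1436; minimum 1436 mm.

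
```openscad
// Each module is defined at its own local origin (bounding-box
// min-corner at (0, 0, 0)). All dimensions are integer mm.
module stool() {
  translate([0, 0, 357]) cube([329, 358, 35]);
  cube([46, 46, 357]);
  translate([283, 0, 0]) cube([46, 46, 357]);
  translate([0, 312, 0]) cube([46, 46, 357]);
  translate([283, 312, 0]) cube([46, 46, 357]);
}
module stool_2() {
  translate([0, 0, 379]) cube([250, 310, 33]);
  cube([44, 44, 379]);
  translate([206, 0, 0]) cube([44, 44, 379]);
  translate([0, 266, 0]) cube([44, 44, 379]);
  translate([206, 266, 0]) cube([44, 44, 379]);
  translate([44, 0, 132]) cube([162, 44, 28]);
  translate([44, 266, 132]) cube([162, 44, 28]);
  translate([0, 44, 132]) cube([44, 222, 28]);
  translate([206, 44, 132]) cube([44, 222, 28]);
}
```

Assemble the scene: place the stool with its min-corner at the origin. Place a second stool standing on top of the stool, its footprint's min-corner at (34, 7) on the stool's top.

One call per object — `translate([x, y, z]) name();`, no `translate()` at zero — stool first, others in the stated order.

stool();
translate([34, 7, 392]) stool_2();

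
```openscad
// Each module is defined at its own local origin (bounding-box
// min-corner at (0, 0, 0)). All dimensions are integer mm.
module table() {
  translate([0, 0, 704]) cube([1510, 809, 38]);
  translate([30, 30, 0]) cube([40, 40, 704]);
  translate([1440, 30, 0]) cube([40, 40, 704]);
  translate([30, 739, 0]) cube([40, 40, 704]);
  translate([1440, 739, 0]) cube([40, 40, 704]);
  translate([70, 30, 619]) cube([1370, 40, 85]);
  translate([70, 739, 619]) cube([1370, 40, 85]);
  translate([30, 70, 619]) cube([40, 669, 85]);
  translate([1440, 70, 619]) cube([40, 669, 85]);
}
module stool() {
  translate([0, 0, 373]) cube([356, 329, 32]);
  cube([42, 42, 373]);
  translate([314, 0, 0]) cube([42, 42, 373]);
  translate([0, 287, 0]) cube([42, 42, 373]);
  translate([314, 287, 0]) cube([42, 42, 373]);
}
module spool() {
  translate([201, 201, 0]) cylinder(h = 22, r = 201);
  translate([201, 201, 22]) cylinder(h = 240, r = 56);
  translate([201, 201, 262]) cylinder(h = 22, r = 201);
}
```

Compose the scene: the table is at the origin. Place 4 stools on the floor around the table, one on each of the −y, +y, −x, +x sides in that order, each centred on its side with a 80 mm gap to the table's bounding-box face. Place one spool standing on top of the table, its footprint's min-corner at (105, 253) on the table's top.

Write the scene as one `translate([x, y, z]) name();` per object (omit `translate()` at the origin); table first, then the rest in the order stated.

table();
translate([577, -409, 0]) stool();
translate([577, 889, 0]) stool();
translate([-436, 240, 0]) stool();
translate([1590, 240, 0]) stool();
translate([105, 253, 742]) spool();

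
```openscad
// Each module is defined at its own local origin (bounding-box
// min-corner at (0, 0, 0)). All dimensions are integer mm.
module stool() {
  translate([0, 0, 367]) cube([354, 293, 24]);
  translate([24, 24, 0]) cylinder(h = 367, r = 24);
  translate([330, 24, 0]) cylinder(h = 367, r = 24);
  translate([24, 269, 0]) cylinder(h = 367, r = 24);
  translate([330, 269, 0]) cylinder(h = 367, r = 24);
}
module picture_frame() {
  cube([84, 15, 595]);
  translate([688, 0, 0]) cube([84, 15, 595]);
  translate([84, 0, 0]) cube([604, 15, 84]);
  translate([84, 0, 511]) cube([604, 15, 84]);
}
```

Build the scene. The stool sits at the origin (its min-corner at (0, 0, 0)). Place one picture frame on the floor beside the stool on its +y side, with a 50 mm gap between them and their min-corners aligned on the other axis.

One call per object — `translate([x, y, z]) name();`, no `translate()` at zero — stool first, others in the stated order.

stool();
translate([0, 343, 0]) picture_frame();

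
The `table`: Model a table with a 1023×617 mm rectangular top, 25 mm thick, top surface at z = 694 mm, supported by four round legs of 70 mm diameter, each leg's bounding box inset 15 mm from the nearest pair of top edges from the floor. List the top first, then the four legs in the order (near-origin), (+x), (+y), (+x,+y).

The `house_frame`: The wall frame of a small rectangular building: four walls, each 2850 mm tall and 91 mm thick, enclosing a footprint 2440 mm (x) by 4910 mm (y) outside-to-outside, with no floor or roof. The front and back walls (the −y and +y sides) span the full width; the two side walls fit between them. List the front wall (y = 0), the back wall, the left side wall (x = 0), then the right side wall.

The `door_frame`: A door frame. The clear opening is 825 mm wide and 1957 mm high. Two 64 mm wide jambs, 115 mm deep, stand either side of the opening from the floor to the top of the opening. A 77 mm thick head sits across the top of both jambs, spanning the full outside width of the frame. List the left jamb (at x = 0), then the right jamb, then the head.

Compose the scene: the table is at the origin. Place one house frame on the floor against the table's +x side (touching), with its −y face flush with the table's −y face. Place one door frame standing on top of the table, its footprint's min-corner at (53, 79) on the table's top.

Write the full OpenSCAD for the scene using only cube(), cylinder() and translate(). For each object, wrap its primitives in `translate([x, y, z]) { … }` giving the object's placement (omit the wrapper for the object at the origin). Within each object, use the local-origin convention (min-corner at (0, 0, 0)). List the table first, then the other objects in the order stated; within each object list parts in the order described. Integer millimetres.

translate([0, 0, 669]) cube([1023, 617, 25]);
translate([50, 50, 0]) cylinder(h = 669, r = 35);
translate([973, 50, 0]) cylinder(h = 669, r = 35);
translate([50, 567, 0]) cylinder(h = 669, r = 35);
translate([973, 567, 0]) cylinder(h = 669, r = 35);
translate([1023, 0, 0]) {
  cube([2440, 91, 2850]);
  translate([0, 4819, 0]) cube([2440, 91, 2850]);
  translate([0, 91, 0]) cube([91, 4728, 2850]);
  translate([2349, 91, 0]) cube([91, 4728, 2850]);
}
translate([53, 79, 694]) {
  cube([64, 115, 1957]);
  translate([889, 0, 0]) cube([64, 115, 1957]);
  translate([0, 0, 1957]) cube([953, 115, 77]);
}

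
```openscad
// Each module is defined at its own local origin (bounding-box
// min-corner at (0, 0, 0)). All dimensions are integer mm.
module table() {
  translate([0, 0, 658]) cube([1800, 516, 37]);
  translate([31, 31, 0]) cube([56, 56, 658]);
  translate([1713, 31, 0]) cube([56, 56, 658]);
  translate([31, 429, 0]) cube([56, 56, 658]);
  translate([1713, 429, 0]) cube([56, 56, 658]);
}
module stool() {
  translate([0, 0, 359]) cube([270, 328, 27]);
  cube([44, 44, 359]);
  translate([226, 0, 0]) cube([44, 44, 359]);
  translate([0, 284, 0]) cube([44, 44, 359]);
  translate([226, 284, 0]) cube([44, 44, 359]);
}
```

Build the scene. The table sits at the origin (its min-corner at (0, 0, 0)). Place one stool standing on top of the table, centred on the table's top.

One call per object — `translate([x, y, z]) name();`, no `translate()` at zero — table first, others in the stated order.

table();
translate([765, 94, 695]) stool();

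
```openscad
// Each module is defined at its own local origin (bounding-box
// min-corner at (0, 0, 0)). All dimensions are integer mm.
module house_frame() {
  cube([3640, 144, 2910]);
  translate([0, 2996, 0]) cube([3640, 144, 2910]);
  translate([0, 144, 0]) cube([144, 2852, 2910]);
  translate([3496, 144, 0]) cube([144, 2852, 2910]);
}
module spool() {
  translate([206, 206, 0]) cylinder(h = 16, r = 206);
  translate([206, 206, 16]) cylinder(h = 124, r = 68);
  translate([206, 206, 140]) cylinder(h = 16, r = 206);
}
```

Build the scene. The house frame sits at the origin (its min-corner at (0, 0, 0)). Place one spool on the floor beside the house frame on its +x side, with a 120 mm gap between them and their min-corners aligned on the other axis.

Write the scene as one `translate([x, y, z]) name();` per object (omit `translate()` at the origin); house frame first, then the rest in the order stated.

house_frame();
translate([3760, 0, 0]) spool();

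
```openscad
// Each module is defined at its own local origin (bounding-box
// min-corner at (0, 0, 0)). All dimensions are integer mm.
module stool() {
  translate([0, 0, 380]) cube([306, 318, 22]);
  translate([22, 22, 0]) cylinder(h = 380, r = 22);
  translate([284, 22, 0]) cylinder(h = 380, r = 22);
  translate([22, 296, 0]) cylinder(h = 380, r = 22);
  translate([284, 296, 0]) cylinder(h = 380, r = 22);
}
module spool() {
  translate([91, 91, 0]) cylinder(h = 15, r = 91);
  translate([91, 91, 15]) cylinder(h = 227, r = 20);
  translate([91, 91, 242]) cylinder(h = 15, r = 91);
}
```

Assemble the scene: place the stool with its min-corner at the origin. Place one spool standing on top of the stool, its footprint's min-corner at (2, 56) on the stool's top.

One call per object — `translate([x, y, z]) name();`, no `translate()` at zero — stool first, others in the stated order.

stool();
translate([2, 56, 402]) spool();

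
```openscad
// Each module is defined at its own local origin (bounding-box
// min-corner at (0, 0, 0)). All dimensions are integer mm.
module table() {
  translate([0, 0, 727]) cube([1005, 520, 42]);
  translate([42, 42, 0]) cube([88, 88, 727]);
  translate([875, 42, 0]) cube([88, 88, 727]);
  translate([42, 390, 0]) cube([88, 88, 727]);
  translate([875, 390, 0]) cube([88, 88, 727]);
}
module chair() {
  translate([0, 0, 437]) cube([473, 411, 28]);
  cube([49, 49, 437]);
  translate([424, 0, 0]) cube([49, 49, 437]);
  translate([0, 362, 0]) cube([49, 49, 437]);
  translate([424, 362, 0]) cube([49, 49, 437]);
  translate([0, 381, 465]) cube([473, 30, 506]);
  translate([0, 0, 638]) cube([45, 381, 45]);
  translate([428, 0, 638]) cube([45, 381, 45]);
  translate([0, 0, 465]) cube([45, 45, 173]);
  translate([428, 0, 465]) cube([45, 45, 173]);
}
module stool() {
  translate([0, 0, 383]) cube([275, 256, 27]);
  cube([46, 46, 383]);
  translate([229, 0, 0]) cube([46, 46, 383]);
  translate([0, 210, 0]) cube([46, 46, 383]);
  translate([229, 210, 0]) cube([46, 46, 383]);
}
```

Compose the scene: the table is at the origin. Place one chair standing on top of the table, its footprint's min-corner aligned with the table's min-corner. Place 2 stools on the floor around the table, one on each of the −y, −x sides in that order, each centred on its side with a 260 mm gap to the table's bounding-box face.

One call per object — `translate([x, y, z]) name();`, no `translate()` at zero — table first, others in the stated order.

table();
translate([0, 0, 769]) chair();
translate([365, -516, 0]) stool();
translate([-535, 132, 0]) stool();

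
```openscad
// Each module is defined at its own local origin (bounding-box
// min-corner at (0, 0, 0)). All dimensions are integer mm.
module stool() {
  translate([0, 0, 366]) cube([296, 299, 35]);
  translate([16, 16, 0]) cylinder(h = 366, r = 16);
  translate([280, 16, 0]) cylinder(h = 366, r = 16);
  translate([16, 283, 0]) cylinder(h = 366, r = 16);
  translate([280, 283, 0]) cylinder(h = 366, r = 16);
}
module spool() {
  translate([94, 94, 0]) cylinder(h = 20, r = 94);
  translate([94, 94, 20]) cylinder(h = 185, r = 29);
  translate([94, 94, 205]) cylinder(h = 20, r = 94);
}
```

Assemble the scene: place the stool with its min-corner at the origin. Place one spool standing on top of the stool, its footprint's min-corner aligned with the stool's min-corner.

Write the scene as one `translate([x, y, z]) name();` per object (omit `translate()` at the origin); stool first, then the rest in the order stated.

stool();
translate([0, 0, 401]) spool();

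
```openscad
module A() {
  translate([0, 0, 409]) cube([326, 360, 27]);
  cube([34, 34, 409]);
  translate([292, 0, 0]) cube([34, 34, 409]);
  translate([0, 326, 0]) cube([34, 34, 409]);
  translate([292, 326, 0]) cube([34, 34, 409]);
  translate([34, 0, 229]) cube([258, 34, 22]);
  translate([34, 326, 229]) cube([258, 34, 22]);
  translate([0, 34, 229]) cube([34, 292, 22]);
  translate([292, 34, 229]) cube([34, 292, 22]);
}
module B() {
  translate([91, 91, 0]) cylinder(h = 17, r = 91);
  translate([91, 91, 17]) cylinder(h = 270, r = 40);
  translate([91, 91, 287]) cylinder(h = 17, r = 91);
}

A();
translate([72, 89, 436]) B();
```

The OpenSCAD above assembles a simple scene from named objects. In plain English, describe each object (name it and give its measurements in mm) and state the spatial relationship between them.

A is a four-legged stool. The seat is a 326×360×27 mm slab whose top surface is at z = 436 mm; four square legs, each 34×34 mm in cross-section, run from the floor (z = 0) to the underside of the seat, each flush with a corner of the seat. Four stretchers, 34 mm wide and 22 mm tall, connect adjacent legs with their undersides at z = 229 mm, each running between the inner faces of the legs it joins and aligned with the legs' outer faces on the other axis.

B is a spool: two coaxial disc flanges of radius 91 mm and thickness 17 mm, joined by a core cylinder of radius 40 mm and height 270 mm. The lower flange rests on z = 0 and the three cylinders share a vertical axis.

The spool is on top of the stool, centred.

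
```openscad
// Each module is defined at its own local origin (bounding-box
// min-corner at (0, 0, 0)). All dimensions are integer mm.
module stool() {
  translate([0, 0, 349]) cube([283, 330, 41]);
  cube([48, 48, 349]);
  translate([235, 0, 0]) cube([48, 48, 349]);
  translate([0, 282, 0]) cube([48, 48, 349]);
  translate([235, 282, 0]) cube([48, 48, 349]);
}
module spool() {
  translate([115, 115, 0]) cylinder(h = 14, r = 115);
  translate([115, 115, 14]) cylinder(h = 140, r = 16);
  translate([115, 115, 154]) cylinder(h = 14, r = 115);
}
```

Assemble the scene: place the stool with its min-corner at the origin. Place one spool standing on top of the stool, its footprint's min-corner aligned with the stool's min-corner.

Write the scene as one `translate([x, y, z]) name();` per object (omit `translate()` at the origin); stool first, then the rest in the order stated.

stool();
translate([0, 0, 390]) spool();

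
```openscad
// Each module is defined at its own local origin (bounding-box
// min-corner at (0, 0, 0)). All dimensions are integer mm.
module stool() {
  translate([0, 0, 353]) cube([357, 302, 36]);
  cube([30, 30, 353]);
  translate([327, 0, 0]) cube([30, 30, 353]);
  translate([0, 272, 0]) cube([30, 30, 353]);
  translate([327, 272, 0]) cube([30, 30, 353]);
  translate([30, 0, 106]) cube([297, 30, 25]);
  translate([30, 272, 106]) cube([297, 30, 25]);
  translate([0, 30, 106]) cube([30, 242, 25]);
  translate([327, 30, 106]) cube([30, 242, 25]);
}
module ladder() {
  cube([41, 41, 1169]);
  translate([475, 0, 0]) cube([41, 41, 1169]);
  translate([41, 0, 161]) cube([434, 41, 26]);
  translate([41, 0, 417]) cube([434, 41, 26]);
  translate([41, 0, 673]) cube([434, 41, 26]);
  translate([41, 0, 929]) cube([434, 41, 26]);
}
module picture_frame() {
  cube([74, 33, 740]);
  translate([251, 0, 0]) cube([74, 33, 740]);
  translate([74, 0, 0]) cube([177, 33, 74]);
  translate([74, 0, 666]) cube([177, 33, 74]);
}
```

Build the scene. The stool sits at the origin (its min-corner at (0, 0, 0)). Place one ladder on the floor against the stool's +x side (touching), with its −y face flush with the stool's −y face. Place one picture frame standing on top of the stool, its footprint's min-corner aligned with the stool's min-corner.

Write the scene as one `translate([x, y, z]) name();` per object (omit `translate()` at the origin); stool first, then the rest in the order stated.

stool();
translate([357, 0, 0]) ladder();
translate([0, 0, 389]) picture_frame();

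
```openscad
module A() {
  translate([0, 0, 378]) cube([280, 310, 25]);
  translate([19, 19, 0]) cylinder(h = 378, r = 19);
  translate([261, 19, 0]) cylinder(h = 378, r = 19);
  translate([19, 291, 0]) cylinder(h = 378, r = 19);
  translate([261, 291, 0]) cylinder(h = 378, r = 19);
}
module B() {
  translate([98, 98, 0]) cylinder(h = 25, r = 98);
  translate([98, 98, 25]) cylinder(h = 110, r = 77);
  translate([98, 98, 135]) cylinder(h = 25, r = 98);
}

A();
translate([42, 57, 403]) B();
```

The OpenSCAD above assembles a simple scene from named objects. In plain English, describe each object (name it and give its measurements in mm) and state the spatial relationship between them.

A is a simple wooden stool: a rectangular seat 280 mm (x) by 310 mm (y), 25 mm thick, top face at z = 403 mm, on four round legs, each 38 mm in diameter. The legs rest on z = 0, each leg's axis is inset half a diameter from the nearest pair of seat edges (so the leg's bounding box is flush with the corner).

B is a spool: two coaxial disc flanges of radius 98 mm and thickness 25 mm, joined by a core cylinder of radius 77 mm and height 110 mm. The lower flange rests on z = 0 and the three cylinders share a vertical axis.

The spool is on top of the stool, centred.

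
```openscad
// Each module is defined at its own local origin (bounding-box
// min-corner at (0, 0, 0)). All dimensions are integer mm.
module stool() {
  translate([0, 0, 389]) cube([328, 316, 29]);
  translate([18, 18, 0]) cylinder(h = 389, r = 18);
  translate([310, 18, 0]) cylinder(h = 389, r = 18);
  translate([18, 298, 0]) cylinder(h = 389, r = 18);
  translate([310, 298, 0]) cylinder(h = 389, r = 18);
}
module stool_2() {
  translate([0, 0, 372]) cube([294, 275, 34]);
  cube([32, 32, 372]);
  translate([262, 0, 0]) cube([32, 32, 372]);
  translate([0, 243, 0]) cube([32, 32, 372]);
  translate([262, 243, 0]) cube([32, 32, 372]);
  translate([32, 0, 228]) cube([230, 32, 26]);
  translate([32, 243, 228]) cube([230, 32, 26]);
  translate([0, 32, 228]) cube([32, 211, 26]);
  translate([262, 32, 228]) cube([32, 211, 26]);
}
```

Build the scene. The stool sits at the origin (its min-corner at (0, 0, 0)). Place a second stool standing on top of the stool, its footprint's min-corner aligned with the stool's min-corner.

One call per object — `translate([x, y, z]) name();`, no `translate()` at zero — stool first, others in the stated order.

stool();
translate([0, 0, 418]) stool_2();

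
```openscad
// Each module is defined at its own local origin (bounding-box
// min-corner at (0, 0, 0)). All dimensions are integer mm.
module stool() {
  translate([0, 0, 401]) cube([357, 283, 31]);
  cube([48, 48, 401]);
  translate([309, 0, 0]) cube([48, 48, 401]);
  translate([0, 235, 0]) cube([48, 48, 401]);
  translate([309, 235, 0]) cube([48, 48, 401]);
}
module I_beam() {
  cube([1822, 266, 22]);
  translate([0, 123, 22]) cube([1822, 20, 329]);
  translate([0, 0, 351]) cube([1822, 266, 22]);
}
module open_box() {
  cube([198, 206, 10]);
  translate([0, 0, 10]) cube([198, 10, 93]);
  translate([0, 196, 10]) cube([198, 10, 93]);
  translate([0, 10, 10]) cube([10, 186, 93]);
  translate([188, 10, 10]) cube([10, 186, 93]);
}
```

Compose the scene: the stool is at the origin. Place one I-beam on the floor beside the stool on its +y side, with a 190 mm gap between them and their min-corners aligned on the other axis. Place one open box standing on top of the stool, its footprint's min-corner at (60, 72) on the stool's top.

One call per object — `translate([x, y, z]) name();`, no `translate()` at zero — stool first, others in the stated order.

stool();
translate([0, 473, 0]) I_beam();
translate([60, 72, 432]) open_box();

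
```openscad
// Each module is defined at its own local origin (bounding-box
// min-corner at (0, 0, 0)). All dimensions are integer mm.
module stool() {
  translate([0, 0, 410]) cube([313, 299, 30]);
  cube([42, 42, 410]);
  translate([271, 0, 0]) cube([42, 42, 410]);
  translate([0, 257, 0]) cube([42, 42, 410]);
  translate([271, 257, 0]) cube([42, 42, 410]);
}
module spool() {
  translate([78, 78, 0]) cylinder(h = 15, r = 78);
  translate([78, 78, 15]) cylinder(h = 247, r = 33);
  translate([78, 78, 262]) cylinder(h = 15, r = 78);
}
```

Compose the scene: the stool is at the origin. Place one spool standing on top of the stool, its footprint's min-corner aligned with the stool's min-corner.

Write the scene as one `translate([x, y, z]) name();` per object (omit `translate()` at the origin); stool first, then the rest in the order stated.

stool();
translate([0, 0, 440]) spool();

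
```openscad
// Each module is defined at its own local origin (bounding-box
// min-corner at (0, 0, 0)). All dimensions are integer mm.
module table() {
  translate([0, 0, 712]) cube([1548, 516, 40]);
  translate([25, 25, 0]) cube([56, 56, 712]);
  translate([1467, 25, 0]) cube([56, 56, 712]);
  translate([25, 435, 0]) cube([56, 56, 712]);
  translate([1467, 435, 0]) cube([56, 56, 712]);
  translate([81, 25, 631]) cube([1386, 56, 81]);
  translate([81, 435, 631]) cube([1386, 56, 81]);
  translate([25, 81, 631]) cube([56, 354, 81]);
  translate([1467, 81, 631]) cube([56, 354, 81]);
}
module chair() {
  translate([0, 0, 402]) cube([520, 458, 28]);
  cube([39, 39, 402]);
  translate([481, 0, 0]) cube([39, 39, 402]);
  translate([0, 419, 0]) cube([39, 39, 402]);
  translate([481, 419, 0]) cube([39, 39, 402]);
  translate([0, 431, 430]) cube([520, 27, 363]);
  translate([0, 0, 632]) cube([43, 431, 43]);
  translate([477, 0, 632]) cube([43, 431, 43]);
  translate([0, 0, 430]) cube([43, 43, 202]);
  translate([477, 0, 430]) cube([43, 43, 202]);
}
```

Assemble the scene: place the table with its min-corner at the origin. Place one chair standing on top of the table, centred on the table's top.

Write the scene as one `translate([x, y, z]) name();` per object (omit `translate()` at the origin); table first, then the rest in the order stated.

table();
translate([514, 29, 752]) chair();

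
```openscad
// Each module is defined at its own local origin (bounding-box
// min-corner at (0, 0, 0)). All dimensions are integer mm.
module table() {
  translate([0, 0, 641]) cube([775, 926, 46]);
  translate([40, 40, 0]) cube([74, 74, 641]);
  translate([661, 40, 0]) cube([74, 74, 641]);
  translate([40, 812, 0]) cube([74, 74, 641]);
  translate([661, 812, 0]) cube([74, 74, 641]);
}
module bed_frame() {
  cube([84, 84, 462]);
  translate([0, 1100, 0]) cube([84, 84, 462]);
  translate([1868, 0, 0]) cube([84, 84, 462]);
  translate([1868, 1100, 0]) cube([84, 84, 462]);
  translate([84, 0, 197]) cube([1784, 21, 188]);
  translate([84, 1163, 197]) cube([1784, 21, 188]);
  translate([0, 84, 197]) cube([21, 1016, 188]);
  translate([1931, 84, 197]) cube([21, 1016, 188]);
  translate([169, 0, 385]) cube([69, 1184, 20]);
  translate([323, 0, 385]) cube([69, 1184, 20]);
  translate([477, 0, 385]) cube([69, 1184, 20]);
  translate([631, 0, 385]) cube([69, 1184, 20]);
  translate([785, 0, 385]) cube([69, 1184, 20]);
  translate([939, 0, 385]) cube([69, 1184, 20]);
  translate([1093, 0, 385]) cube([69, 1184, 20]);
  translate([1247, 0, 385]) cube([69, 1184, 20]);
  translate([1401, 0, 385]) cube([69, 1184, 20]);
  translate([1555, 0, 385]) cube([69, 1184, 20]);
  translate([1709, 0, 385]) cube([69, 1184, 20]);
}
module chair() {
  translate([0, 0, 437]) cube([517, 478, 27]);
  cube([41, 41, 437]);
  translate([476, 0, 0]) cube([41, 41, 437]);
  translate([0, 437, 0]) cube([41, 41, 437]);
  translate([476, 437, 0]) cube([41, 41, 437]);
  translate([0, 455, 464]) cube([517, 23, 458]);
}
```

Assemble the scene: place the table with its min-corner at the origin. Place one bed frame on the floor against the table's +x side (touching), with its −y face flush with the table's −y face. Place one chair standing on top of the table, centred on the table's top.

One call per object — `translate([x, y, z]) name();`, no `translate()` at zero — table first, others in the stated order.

table();
translate([775, 0, 0]) bed_frame();
translate([129, 224, 687]) chair();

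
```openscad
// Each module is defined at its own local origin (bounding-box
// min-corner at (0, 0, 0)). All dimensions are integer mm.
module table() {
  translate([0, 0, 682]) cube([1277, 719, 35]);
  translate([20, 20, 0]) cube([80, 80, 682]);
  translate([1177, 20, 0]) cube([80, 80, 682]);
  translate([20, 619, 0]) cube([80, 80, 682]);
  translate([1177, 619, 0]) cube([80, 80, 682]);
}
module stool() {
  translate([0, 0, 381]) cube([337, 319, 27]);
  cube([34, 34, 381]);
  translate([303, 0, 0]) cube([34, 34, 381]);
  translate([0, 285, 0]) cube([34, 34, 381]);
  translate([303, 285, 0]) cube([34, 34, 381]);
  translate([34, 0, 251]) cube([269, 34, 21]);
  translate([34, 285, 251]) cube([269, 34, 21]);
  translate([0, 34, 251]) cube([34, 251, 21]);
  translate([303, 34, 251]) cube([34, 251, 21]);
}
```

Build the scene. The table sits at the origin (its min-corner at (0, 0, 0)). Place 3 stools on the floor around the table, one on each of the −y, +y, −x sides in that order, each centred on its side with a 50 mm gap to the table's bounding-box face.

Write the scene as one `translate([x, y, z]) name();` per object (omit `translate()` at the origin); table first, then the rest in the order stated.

table();
translate([470, -369, 0]) stool();
translate([470, 769, 0]) stool();
translate([-387, 200, 0]) stool();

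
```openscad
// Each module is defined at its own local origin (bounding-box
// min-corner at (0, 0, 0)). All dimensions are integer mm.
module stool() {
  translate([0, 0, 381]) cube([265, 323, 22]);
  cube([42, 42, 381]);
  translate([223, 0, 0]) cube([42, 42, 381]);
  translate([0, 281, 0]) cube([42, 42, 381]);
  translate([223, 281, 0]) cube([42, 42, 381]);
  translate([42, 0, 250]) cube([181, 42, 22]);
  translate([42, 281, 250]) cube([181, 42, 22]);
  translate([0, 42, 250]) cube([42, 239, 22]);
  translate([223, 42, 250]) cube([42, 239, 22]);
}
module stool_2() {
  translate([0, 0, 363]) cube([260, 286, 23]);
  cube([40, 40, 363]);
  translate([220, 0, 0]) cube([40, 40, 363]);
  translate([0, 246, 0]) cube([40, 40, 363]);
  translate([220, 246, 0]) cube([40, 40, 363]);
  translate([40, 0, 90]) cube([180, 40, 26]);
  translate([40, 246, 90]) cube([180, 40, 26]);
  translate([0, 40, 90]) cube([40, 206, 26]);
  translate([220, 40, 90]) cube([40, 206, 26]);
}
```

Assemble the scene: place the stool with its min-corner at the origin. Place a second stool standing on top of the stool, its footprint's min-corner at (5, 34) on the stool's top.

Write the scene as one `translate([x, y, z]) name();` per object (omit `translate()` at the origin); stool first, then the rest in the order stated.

stool();
translate([5, 34, 403]) stool_2();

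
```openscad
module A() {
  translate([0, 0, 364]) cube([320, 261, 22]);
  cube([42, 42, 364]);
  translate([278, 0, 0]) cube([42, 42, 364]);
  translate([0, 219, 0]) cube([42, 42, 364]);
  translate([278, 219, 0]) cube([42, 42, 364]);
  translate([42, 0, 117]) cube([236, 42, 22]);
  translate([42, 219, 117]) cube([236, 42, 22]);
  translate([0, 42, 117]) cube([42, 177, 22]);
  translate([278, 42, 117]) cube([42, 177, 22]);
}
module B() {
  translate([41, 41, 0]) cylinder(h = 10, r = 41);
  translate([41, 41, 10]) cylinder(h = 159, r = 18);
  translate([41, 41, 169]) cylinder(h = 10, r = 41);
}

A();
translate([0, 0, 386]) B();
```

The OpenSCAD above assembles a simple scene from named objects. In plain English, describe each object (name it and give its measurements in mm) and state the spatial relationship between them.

A is a four-legged stool. The seat is 320×261 mm, 22 mm thick, top at z = 386 mm. It stands on four square legs, each 42×42 mm in cross-section, from z = 0 to the seat underside, each flush with a corner of the seat. Four stretchers, 42 mm wide and 22 mm tall, connect adjacent legs with their undersides at z = 117 mm, each running between the inner faces of the legs it joins and aligned with the legs' outer faces on the other axis.

B is a spool: two coaxial disc flanges of radius 41 mm and thickness 10 mm, joined by a core cylinder of radius 18 mm and height 159 mm. The lower flange rests on z = 0 and the three cylinders share a vertical axis.

The spool is on top of the stool.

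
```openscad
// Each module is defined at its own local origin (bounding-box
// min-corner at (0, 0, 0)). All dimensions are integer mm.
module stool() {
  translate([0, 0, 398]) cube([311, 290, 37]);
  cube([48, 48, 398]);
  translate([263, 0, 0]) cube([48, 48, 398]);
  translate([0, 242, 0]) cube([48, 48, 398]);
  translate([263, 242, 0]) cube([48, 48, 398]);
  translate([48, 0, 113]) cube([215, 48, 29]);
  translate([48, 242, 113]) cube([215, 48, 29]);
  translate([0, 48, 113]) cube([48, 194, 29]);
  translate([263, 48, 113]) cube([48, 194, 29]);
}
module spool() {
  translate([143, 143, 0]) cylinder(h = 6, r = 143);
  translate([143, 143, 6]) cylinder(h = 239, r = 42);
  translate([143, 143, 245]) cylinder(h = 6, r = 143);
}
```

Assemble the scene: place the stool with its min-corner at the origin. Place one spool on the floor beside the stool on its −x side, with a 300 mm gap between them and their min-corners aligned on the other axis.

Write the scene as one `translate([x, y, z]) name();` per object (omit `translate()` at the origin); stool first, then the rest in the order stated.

stool();
translate([-586, 0, 0]) spool();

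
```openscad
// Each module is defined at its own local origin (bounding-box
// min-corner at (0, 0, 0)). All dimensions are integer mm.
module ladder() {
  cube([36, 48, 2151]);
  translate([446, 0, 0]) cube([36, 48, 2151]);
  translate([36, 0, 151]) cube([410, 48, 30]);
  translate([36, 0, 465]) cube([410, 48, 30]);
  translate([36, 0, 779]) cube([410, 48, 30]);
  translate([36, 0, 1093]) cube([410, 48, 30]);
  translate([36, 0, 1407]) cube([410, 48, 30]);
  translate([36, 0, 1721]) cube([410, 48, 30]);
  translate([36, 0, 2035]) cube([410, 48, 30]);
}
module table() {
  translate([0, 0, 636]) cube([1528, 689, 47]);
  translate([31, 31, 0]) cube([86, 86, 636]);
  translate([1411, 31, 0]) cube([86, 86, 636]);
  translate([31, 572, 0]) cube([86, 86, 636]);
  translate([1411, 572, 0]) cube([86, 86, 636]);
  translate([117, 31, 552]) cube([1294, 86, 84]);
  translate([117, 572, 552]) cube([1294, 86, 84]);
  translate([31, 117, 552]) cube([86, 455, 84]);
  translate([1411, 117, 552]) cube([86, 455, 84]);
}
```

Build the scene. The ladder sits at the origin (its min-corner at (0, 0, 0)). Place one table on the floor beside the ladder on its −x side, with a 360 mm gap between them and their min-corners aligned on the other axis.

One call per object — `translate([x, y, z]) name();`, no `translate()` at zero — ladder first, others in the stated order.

ladder();
translate([-1888, 0, 0]) table();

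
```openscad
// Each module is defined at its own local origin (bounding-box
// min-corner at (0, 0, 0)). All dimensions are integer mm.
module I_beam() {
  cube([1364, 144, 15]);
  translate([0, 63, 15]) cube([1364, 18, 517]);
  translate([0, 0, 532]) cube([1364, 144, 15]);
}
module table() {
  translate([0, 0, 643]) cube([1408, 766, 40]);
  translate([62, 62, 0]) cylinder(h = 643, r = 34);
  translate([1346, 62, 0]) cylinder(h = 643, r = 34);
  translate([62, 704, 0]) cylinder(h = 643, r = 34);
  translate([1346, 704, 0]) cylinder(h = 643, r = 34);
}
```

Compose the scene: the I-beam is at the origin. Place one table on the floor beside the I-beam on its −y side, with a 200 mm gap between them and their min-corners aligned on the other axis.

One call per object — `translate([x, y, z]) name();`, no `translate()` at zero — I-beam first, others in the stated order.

I_beam();
translate([0, -966, 0]) table();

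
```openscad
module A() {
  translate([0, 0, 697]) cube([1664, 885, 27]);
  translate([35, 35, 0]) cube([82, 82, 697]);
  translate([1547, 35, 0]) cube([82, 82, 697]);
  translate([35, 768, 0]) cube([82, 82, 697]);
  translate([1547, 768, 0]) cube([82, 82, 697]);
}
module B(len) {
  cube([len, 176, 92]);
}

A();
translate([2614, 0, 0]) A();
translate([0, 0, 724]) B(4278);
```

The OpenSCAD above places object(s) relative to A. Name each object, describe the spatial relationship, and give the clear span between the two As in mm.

A is a table. B is a beam. A beam spans the tops of two tables. The clear span between the two tables is 950 mm.

Second table starts at x = 2614; first ends at x = 1664; clear span = 2614 − 1664 = 950 mm.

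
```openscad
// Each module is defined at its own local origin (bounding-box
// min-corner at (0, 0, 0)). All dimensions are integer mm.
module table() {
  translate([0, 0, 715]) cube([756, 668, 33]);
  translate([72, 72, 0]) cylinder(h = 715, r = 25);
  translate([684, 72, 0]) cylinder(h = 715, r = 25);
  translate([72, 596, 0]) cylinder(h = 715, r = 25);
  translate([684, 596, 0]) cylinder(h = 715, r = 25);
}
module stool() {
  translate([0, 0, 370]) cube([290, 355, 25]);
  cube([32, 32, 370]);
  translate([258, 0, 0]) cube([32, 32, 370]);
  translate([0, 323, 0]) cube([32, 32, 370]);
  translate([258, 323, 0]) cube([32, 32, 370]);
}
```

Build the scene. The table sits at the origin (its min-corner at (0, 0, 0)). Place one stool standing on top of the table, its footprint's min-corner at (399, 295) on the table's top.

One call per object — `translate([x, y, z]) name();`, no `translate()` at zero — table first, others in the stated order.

table();
translate([399, 295, 748]) stool();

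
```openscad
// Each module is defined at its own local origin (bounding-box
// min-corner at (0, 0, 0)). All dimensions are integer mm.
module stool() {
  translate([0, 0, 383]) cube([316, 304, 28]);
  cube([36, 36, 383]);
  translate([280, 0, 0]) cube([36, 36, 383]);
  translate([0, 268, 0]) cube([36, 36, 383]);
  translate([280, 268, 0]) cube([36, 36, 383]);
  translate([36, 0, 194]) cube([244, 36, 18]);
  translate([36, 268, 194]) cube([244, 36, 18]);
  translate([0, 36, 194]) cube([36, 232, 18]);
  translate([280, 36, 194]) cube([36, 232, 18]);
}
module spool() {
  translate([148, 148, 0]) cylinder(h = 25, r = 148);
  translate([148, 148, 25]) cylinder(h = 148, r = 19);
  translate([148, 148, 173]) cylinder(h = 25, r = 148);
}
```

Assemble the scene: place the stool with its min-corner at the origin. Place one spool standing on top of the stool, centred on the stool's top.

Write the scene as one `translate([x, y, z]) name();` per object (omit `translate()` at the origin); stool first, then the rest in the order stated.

stool();
translate([10, 4, 411]) spool();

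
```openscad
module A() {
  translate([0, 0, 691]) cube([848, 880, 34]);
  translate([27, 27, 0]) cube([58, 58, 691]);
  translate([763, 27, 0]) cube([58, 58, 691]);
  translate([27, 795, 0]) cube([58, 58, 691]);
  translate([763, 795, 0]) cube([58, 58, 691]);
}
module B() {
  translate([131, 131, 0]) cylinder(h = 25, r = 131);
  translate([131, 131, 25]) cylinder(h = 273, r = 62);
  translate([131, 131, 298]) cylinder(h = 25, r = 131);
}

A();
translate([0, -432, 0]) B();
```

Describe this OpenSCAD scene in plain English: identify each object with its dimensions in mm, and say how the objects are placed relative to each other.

A is a table: top 848 mm (x) × 880 mm (y), 34 mm thick, upper face at z = 725 mm, on four 58×58 mm square legs, each inset 27 mm from the nearest pair of top edges, running from z = 0 to the bottom of the top.

B is a spool: two coaxial disc flanges of radius 131 mm and thickness 25 mm, joined by a core cylinder of radius 62 mm and height 273 mm. The lower flange rests on z = 0 and the three cylinders share a vertical axis.

The spool is on the floor beside the table on its −y side.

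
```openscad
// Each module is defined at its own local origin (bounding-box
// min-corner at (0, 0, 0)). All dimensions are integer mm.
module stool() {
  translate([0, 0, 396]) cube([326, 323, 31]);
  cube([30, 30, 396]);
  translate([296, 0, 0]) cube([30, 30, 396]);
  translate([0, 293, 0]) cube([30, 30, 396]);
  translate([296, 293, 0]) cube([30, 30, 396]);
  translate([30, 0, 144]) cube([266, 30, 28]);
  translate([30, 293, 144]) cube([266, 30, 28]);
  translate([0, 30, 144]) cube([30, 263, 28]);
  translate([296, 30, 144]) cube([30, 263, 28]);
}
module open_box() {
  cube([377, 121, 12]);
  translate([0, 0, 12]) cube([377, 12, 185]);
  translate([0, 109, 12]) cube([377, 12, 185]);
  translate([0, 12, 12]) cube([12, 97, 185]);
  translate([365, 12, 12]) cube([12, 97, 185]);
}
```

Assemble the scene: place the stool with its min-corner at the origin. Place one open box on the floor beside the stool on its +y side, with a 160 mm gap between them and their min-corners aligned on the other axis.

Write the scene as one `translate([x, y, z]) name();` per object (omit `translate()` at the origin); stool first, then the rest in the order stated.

stool();
translate([0, 483, 0]) open_box();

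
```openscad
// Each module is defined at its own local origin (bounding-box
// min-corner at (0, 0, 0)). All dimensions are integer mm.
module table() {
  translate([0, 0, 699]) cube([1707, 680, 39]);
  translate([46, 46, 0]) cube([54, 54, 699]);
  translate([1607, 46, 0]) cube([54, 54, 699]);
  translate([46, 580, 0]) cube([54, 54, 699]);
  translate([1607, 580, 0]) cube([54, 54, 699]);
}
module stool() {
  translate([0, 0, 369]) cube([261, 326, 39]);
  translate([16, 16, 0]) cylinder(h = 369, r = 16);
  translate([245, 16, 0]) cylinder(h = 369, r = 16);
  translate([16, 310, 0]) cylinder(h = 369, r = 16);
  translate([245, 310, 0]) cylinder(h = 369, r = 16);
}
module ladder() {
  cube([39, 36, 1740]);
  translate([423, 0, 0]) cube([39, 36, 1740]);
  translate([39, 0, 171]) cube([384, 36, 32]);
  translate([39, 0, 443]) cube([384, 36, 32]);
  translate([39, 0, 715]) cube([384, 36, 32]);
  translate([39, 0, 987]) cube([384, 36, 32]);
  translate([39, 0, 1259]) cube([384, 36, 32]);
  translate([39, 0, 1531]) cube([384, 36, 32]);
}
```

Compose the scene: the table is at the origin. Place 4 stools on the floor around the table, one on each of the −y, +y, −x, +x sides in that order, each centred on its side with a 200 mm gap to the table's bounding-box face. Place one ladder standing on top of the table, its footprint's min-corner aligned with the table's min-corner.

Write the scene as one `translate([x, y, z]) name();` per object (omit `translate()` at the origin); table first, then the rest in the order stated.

table();
translate([723, -526, 0]) stool();
translate([723, 880, 0]) stool();
translate([-461, 177, 0]) stool();
translate([1907, 177, 0]) stool();
translate([0, 0, 738]) ladder();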